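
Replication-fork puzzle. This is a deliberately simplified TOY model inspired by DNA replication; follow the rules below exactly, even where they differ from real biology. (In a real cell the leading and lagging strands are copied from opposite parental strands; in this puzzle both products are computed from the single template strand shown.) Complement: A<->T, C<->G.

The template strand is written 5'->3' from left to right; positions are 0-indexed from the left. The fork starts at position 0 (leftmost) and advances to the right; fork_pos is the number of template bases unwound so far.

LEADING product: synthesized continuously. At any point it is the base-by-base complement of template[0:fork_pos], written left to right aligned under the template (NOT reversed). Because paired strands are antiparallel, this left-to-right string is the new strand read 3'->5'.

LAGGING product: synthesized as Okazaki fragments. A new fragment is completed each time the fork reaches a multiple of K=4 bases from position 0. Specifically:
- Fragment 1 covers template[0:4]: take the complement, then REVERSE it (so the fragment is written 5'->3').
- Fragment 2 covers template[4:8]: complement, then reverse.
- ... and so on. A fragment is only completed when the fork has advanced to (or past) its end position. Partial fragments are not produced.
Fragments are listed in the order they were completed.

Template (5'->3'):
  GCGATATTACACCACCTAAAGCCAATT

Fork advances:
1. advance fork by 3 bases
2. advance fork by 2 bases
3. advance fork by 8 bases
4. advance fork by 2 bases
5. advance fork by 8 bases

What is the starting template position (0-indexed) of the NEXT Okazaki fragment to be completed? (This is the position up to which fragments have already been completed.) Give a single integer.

Step 1: advance 3 -> fork_pos = 0 + 3 = 3. Next multiple of 4 is 4 (not reached); still 0 fragment(s).
Step 2: advance 2 -> fork_pos = 3 + 2 = 5. Reached multiple(s) of 4: 4 -> fragment 1 completed (1 total).
Step 3: advance 8 -> fork_pos = 5 + 8 = 13. Reached multiple(s) of 4: 8, 12 -> fragments 2-3 completed (3 total).
Step 4: advance 2 -> fork_pos = 13 + 2 = 15. Next multiple of 4 is 16 (not reached); still 3 fragment(s).
Step 5: advance 8 -> fork_pos = 15 + 8 = 23. Reached multiple(s) of 4: 16, 20 -> fragments 4-5 completed (5 total).
5 fragment(s) completed, covering template[0:20] (5 x 4 = 20). The next fragment, fragment 6, covers template[20:24], so it starts at position 20.

Answer: 20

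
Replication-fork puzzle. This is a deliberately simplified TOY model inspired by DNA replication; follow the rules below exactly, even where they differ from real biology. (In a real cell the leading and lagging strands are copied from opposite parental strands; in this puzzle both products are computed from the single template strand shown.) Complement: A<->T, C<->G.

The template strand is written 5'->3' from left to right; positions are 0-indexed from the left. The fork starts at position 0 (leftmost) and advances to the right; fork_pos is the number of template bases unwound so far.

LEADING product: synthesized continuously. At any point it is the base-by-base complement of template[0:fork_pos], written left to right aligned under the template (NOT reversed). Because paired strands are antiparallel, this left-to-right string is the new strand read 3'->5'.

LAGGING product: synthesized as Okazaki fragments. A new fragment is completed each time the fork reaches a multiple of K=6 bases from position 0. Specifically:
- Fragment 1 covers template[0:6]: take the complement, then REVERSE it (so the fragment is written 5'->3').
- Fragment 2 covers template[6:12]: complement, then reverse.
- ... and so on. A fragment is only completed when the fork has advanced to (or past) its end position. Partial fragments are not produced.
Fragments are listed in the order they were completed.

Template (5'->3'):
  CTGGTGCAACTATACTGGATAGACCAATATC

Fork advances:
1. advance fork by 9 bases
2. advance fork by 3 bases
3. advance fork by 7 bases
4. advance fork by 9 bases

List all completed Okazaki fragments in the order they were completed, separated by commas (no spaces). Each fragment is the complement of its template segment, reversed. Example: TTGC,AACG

Step 1: advance 9 -> fork_pos = 0 + 9 = 9. Reached multiple(s) of 6: 6 -> fragment 1 completed (1 total).
Step 2: advance 3 -> fork_pos = 9 + 3 = 12. Reached multiple(s) of 6: 12 -> fragment 2 completed (2 total).
Step 3: advance 7 -> fork_pos = 12 + 7 = 19. Reached multiple(s) of 6: 18 -> fragment 3 completed (3 total).
Step 4: advance 9 -> fork_pos = 19 + 9 = 28. Reached multiple(s) of 6: 24 -> fragment 4 completed (4 total).
Final fork_pos = 28, so 4 fragment(s) are complete. Build each: template segment -> complement -> reverse.
Fragment 1: template[0:6] = CTGGTG -> complement GACCAC -> reversed CACCAG
Fragment 2: template[6:12] = CAACTA -> complement GTTGAT -> reversed TAGTTG
Fragment 3: template[12:18] = TACTGG -> complement ATGACC -> reversed CCAGTA
Fragment 4: template[18:24] = ATAGAC -> complement TATCTG -> reversed GTCTAT

Answer: CACCAG,TAGTTG,CCAGTA,GTCTAT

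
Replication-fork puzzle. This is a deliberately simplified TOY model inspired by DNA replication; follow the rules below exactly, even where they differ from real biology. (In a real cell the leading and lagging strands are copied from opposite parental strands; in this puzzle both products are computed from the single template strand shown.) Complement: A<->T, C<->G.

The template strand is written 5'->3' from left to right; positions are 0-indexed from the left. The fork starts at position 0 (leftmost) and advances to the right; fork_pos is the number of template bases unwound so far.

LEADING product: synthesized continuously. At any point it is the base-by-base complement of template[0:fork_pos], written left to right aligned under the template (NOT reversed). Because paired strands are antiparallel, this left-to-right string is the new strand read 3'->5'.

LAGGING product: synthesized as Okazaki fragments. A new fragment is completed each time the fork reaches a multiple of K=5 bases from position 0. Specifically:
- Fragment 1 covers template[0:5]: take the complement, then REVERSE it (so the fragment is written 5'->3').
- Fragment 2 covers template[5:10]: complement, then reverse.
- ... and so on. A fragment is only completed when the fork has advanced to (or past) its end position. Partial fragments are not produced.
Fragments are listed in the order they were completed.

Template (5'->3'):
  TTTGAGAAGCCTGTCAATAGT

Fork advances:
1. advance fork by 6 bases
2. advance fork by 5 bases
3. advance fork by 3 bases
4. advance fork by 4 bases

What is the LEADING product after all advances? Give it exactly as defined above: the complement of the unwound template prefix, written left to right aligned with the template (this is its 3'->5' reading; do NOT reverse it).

Answer: AAACTCTTCGGACAGTTA

Derivation:
Step 1: advance 6 -> fork_pos = 0 + 6 = 6.
Step 2: advance 5 -> fork_pos = 6 + 5 = 11.
Step 3: advance 3 -> fork_pos = 11 + 3 = 14.
Step 4: advance 4 -> fork_pos = 14 + 4 = 18.
Unwound prefix: template[0:18] = TTTGAGAAGCCTGTCAAT
Complement it base by base (A<->T, C<->G), keeping left-to-right order:
  [0:5] TTTGA -> AAACT
  [5:10] GAAGC -> CTTCG
  [10:15] CTGTC -> GACAG
  [15:18] AAT -> TTA
Concatenate: AAACTCTTCGGACAGTTA (length 18; written aligned with the template, i.e. 3'->5').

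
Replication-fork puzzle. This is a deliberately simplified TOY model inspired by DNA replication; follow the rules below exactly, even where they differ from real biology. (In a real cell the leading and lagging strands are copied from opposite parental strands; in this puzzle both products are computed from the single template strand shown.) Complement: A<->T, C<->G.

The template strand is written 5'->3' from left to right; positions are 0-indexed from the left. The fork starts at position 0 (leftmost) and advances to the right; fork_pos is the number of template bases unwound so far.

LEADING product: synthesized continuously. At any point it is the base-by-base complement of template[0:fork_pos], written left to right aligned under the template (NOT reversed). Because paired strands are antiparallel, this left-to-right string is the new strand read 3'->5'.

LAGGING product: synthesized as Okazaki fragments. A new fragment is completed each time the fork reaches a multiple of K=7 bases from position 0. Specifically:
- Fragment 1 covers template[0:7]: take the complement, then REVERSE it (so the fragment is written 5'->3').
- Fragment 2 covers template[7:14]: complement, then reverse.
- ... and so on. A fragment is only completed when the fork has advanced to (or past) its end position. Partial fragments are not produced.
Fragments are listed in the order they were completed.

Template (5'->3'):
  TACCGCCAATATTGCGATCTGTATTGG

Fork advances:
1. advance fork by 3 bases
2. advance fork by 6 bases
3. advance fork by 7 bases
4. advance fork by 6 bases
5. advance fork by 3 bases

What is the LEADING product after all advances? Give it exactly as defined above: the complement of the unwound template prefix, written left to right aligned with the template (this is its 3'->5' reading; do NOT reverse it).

Step 1: advance 3 -> fork_pos = 0 + 3 = 3.
Step 2: advance 6 -> fork_pos = 3 + 6 = 9.
Step 3: advance 7 -> fork_pos = 9 + 7 = 16.
Step 4: advance 6 -> fork_pos = 16 + 6 = 22.
Step 5: advance 3 -> fork_pos = 22 + 3 = 25.
Unwound prefix: template[0:25] = TACCGCCAATATTGCGATCTGTATT
Complement it base by base (A<->T, C<->G), keeping left-to-right order:
  [0:5] TACCG -> ATGGC
  [5:10] CCAAT -> GGTTA
  [10:15] ATTGC -> TAACG
  [15:20] GATCT -> CTAGA
  [20:25] GTATT -> CATAA
Concatenate: ATGGCGGTTATAACGCTAGACATAA (length 25; written aligned with the template, i.e. 3'->5').

Answer: ATGGCGGTTATAACGCTAGACATAA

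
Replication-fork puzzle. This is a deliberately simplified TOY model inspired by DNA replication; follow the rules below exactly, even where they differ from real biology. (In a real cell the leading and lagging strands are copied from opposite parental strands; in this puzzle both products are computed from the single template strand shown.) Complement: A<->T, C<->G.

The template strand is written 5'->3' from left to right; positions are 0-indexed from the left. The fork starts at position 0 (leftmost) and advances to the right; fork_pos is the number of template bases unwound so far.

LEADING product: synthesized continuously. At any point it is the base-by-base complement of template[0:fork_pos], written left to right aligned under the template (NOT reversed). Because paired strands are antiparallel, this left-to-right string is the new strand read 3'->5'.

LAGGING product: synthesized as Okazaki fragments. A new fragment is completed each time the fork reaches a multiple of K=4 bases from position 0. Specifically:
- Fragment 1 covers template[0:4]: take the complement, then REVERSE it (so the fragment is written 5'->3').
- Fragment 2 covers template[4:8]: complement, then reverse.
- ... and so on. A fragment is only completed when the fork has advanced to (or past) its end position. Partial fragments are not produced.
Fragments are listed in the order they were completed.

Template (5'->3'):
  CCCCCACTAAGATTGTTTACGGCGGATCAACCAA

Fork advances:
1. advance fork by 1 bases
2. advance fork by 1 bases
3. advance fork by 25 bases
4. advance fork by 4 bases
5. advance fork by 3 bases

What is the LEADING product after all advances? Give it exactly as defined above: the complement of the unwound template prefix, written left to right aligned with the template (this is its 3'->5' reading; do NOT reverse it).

Step 1: advance 1 -> fork_pos = 0 + 1 = 1.
Step 2: advance 1 -> fork_pos = 1 + 1 = 2.
Step 3: advance 25 -> fork_pos = 2 + 25 = 27.
Step 4: advance 4 -> fork_pos = 27 + 4 = 31.
Step 5: advance 3 -> fork_pos = 31 + 3 = 34.
Unwound prefix: template[0:34] = CCCCCACTAAGATTGTTTACGGCGGATCAACCAA
Complement it base by base (A<->T, C<->G), keeping left-to-right order:
  [0:5] CCCCC -> GGGGG
  [5:10] ACTAA -> TGATT
  [10:15] GATTG -> CTAAC
  [15:20] TTTAC -> AAATG
  [20:25] GGCGG -> CCGCC
  [25:30] ATCAA -> TAGTT
  [30:34] CCAA -> GGTT
Concatenate: GGGGGTGATTCTAACAAATGCCGCCTAGTTGGTT (length 34; written aligned with the template, i.e. 3'->5').

Answer: GGGGGTGATTCTAACAAATGCCGCCTAGTTGGTT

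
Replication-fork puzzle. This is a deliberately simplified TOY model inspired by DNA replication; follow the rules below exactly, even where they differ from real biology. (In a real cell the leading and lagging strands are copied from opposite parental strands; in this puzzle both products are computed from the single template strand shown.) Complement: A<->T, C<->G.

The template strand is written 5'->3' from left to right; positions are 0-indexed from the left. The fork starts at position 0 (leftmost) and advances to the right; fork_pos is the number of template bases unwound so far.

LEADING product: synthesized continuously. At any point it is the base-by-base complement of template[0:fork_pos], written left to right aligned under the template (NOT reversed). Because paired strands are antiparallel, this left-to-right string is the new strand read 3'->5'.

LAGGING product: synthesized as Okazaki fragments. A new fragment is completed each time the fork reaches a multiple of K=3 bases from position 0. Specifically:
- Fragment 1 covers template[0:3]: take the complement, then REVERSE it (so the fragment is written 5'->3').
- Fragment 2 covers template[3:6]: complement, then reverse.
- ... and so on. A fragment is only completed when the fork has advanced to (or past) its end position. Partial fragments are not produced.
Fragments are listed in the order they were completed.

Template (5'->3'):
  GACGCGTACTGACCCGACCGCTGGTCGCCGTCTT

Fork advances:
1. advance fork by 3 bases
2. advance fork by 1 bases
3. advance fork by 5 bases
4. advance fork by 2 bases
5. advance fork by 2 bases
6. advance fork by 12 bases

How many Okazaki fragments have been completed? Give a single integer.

Answer: 8

Derivation:
Step 1: advance 3 -> fork_pos = 0 + 3 = 3. Reached multiple(s) of 3: 3 -> fragment 1 completed (1 total).
Step 2: advance 1 -> fork_pos = 3 + 1 = 4. Next multiple of 3 is 6 (not reached); still 1 fragment(s).
Step 3: advance 5 -> fork_pos = 4 + 5 = 9. Reached multiple(s) of 3: 6, 9 -> fragments 2-3 completed (3 total).
Step 4: advance 2 -> fork_pos = 9 + 2 = 11. Next multiple of 3 is 12 (not reached); still 3 fragment(s).
Step 5: advance 2 -> fork_pos = 11 + 2 = 13. Reached multiple(s) of 3: 12 -> fragment 4 completed (4 total).
Step 6: advance 12 -> fork_pos = 13 + 12 = 25. Reached multiple(s) of 3: 15, 18, 21, 24 -> fragments 5-8 completed (8 total).
Check: final fork_pos = 25; the multiples of 3 that are <= 25 are 3..24 -> 25 // 3 = 8 completed fragment(s).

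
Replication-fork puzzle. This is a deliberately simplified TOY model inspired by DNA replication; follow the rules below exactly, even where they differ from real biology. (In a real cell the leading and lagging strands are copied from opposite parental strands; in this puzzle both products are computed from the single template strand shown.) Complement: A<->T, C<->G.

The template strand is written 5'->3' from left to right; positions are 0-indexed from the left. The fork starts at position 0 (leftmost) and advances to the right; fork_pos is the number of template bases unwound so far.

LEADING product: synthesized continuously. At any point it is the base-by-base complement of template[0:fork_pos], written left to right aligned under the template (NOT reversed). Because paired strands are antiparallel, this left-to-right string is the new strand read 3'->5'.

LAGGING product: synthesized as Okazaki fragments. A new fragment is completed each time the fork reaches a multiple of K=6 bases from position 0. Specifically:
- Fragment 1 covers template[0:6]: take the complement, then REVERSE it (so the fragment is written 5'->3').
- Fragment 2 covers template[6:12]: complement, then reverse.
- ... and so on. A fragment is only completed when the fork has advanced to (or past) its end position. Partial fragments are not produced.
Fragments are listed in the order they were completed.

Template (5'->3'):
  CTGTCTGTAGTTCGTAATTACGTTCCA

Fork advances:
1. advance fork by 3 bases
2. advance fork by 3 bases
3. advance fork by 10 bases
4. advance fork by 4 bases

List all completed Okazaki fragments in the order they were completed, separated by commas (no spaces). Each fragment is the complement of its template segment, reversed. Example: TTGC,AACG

Step 1: advance 3 -> fork_pos = 0 + 3 = 3. Next multiple of 6 is 6 (not reached); still 0 fragment(s).
Step 2: advance 3 -> fork_pos = 3 + 3 = 6. Reached multiple(s) of 6: 6 -> fragment 1 completed (1 total).
Step 3: advance 10 -> fork_pos = 6 + 10 = 16. Reached multiple(s) of 6: 12 -> fragment 2 completed (2 total).
Step 4: advance 4 -> fork_pos = 16 + 4 = 20. Reached multiple(s) of 6: 18 -> fragment 3 completed (3 total).
Final fork_pos = 20, so 3 fragment(s) are complete. Build each: template segment -> complement -> reverse.
Fragment 1: template[0:6] = CTGTCT -> complement GACAGA -> reversed AGACAG
Fragment 2: template[6:12] = GTAGTT -> complement CATCAA -> reversed AACTAC
Fragment 3: template[12:18] = CGTAAT -> complement GCATTA -> reversed ATTACG

Answer: AGACAG,AACTAC,ATTACG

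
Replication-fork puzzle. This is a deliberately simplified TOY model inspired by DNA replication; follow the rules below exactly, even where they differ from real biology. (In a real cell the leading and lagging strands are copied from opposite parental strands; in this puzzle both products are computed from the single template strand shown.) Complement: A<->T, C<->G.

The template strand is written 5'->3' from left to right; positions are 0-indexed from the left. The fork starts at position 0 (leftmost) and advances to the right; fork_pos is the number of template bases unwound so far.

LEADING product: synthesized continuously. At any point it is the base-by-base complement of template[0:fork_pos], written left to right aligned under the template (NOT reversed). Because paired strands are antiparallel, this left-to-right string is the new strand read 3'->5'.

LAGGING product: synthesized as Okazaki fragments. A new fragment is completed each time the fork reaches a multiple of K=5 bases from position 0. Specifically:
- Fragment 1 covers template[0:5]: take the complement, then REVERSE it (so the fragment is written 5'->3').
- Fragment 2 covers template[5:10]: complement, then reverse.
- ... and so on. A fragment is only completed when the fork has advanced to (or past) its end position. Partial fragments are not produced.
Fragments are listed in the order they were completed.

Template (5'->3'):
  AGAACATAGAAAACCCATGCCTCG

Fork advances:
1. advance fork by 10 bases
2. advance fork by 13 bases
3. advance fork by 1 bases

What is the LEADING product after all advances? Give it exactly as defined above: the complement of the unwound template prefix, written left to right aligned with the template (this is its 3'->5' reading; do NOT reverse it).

Step 1: advance 10 -> fork_pos = 0 + 10 = 10.
Step 2: advance 13 -> fork_pos = 10 + 13 = 23.
Step 3: advance 1 -> fork_pos = 23 + 1 = 24.
Unwound prefix: template[0:24] = AGAACATAGAAAACCCATGCCTCG
Complement it base by base (A<->T, C<->G), keeping left-to-right order:
  [0:5] AGAAC -> TCTTG
  [5:10] ATAGA -> TATCT
  [10:15] AAACC -> TTTGG
  [15:20] CATGC -> GTACG
  [20:24] CTCG -> GAGC
Concatenate: TCTTGTATCTTTTGGGTACGGAGC (length 24; written aligned with the template, i.e. 3'->5').

Answer: TCTTGTATCTTTTGGGTACGGAGC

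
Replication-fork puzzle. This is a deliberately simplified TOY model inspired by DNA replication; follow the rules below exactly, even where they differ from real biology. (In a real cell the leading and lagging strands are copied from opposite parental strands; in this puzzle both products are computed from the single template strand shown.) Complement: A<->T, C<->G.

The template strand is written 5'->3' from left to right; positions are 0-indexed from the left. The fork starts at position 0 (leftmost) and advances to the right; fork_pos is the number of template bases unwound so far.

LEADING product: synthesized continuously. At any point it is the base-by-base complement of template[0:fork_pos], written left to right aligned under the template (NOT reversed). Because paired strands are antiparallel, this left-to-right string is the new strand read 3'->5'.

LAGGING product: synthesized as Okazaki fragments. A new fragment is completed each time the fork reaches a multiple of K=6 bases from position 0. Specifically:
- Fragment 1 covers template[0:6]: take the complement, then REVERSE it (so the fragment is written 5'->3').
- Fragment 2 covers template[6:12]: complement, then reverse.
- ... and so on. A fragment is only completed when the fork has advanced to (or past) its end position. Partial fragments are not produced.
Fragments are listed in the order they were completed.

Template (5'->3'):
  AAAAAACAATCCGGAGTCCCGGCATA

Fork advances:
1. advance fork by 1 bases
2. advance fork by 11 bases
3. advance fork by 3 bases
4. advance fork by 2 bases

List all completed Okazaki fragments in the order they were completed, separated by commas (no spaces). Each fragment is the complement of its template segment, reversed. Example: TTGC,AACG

Step 1: advance 1 -> fork_pos = 0 + 1 = 1. Next multiple of 6 is 6 (not reached); still 0 fragment(s).
Step 2: advance 11 -> fork_pos = 1 + 11 = 12. Reached multiple(s) of 6: 6, 12 -> fragments 1-2 completed (2 total).
Step 3: advance 3 -> fork_pos = 12 + 3 = 15. Next multiple of 6 is 18 (not reached); still 2 fragment(s).
Step 4: advance 2 -> fork_pos = 15 + 2 = 17. Next multiple of 6 is 18 (not reached); still 2 fragment(s).
Final fork_pos = 17, so 2 fragment(s) are complete. Build each: template segment -> complement -> reverse.
Fragment 1: template[0:6] = AAAAAA -> complement TTTTTT -> reversed TTTTTT
Fragment 2: template[6:12] = CAATCC -> complement GTTAGG -> reversed GGATTG

Answer: TTTTTT,GGATTG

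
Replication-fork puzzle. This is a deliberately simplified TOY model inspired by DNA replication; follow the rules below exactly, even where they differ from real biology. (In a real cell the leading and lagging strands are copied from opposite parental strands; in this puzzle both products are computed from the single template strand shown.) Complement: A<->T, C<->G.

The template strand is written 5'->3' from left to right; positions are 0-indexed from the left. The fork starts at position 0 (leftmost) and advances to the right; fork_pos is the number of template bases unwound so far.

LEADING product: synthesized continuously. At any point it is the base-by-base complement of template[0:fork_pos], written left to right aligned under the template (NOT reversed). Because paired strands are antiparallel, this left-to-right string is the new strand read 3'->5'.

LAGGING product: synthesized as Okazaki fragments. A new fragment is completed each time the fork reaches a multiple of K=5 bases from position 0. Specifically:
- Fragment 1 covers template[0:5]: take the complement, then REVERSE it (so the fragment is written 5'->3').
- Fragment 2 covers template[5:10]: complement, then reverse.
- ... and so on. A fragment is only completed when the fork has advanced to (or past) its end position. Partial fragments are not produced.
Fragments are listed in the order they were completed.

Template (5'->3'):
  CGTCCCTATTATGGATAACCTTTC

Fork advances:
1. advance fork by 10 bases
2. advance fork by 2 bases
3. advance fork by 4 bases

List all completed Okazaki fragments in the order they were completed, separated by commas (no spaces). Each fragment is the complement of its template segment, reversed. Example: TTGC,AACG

Answer: GGACG,AATAG,TCCAT

Derivation:
Step 1: advance 10 -> fork_pos = 0 + 10 = 10. Reached multiple(s) of 5: 5, 10 -> fragments 1-2 completed (2 total).
Step 2: advance 2 -> fork_pos = 10 + 2 = 12. Next multiple of 5 is 15 (not reached); still 2 fragment(s).
Step 3: advance 4 -> fork_pos = 12 + 4 = 16. Reached multiple(s) of 5: 15 -> fragment 3 completed (3 total).
Final fork_pos = 16, so 3 fragment(s) are complete. Build each: template segment -> complement -> reverse.
Fragment 1: template[0:5] = CGTCC -> complement GCAGG -> reversed GGACG
Fragment 2: template[5:10] = CTATT -> complement GATAA -> reversed AATAG
Fragment 3: template[10:15] = ATGGA -> complement TACCT -> reversed TCCAT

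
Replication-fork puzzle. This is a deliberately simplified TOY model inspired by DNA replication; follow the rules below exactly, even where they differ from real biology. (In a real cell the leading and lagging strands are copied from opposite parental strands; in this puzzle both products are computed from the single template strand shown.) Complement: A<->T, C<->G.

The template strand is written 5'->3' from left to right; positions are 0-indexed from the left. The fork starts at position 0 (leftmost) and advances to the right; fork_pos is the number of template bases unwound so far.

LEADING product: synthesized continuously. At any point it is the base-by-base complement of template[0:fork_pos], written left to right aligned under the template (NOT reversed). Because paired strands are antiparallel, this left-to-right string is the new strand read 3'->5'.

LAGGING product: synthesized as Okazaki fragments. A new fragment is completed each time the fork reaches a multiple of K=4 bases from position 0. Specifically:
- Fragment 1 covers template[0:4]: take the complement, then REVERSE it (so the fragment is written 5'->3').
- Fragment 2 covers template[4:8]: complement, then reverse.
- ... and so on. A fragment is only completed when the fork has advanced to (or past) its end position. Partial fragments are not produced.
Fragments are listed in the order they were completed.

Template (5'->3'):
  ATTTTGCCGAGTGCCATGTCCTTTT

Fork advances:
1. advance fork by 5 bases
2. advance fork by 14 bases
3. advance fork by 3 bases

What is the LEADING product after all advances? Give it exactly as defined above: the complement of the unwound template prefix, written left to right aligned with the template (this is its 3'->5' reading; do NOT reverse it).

Answer: TAAAACGGCTCACGGTACAGGA

Derivation:
Step 1: advance 5 -> fork_pos = 0 + 5 = 5.
Step 2: advance 14 -> fork_pos = 5 + 14 = 19.
Step 3: advance 3 -> fork_pos = 19 + 3 = 22.
Unwound prefix: template[0:22] = ATTTTGCCGAGTGCCATGTCCT
Complement it base by base (A<->T, C<->G), keeping left-to-right order:
  [0:5] ATTTT -> TAAAA
  [5:10] GCCGA -> CGGCT
  [10:15] GTGCC -> CACGG
  [15:20] ATGTC -> TACAG
  [20:22] CT -> GA
Concatenate: TAAAACGGCTCACGGTACAGGA (length 22; written aligned with the template, i.e. 3'->5').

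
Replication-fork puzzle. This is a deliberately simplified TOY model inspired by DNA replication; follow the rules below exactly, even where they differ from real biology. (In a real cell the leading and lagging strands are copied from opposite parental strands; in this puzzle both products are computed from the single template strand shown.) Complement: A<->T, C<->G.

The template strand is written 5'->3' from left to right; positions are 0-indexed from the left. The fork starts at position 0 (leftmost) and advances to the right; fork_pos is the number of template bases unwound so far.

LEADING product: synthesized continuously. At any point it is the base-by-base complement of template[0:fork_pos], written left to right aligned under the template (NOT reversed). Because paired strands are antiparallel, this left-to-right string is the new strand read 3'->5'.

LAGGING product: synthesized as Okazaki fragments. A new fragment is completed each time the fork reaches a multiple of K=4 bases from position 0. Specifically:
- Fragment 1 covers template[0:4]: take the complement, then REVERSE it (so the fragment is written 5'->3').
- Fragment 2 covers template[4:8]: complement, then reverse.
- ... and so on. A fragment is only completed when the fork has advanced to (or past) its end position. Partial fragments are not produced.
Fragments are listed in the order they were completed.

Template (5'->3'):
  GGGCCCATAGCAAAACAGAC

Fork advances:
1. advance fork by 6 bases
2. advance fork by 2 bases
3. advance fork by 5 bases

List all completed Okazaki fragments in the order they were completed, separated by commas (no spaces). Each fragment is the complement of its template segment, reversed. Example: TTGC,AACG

Step 1: advance 6 -> fork_pos = 0 + 6 = 6. Reached multiple(s) of 4: 4 -> fragment 1 completed (1 total).
Step 2: advance 2 -> fork_pos = 6 + 2 = 8. Reached multiple(s) of 4: 8 -> fragment 2 completed (2 total).
Step 3: advance 5 -> fork_pos = 8 + 5 = 13. Reached multiple(s) of 4: 12 -> fragment 3 completed (3 total).
Final fork_pos = 13, so 3 fragment(s) are complete. Build each: template segment -> complement -> reverse.
Fragment 1: template[0:4] = GGGC -> complement CCCG -> reversed GCCC
Fragment 2: template[4:8] = CCAT -> complement GGTA -> reversed ATGG
Fragment 3: template[8:12] = AGCA -> complement TCGT -> reversed TGCT

Answer: GCCC,ATGG,TGCT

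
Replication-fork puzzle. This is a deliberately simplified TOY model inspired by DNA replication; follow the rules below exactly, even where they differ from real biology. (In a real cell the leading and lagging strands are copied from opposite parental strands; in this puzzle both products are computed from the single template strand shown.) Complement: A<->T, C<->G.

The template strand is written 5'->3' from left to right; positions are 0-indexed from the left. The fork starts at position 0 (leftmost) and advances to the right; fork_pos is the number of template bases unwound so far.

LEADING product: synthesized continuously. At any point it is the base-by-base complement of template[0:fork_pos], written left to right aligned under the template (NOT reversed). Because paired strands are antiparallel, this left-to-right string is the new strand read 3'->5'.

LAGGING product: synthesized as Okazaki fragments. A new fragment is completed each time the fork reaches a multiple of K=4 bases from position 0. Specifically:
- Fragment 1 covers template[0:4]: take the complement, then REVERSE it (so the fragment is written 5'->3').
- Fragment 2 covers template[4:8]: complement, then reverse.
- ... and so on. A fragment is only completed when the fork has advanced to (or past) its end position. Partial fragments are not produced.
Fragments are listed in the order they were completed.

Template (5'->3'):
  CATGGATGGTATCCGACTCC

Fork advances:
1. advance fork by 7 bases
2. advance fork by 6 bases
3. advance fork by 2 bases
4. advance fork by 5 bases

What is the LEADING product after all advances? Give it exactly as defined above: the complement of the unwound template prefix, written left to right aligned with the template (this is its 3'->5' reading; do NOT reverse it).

Step 1: advance 7 -> fork_pos = 0 + 7 = 7.
Step 2: advance 6 -> fork_pos = 7 + 6 = 13.
Step 3: advance 2 -> fork_pos = 13 + 2 = 15.
Step 4: advance 5 -> fork_pos = 15 + 5 = 20.
Unwound prefix: template[0:20] = CATGGATGGTATCCGACTCC
Complement it base by base (A<->T, C<->G), keeping left-to-right order:
  [0:5] CATGG -> GTACC
  [5:10] ATGGT -> TACCA
  [10:15] ATCCG -> TAGGC
  [15:20] ACTCC -> TGAGG
Concatenate: GTACCTACCATAGGCTGAGG (length 20; written aligned with the template, i.e. 3'->5').

Answer: GTACCTACCATAGGCTGAGG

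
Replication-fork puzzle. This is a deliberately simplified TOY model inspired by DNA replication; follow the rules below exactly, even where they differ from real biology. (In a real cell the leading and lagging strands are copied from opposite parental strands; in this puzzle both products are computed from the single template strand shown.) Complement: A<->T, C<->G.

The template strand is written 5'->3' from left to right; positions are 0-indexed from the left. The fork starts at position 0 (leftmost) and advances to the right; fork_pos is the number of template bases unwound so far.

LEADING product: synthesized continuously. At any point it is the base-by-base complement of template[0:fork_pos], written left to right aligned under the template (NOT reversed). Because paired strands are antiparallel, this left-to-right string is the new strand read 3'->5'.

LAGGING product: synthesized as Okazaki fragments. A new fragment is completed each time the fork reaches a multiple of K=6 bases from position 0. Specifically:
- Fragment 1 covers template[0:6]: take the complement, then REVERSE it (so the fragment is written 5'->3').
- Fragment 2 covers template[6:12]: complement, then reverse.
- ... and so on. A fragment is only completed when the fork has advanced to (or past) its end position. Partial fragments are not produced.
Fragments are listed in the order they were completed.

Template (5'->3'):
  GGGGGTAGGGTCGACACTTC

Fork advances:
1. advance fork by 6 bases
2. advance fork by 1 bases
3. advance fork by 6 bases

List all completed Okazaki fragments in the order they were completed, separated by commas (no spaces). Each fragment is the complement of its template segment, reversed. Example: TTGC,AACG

Step 1: advance 6 -> fork_pos = 0 + 6 = 6. Reached multiple(s) of 6: 6 -> fragment 1 completed (1 total).
Step 2: advance 1 -> fork_pos = 6 + 1 = 7. Next multiple of 6 is 12 (not reached); still 1 fragment(s).
Step 3: advance 6 -> fork_pos = 7 + 6 = 13. Reached multiple(s) of 6: 12 -> fragment 2 completed (2 total).
Final fork_pos = 13, so 2 fragment(s) are complete. Build each: template segment -> complement -> reverse.
Fragment 1: template[0:6] = GGGGGT -> complement CCCCCA -> reversed ACCCCC
Fragment 2: template[6:12] = AGGGTC -> complement TCCCAG -> reversed GACCCT

Answer: ACCCCC,GACCCT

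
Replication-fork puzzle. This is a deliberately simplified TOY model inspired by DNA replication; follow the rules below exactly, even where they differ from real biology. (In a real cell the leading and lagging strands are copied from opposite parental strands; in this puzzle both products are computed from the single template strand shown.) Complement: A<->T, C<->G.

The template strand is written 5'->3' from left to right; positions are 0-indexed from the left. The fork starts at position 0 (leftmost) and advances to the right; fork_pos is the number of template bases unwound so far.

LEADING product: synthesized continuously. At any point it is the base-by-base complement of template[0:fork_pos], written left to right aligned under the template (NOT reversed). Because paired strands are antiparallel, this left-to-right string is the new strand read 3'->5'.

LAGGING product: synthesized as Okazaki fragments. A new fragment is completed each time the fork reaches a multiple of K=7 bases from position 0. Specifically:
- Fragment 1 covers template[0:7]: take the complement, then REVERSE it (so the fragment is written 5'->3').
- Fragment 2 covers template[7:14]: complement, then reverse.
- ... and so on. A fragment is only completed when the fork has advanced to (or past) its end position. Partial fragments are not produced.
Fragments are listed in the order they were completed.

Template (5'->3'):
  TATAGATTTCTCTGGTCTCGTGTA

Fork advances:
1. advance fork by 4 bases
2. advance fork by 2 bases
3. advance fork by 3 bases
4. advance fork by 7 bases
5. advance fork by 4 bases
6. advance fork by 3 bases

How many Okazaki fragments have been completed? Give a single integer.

Step 1: advance 4 -> fork_pos = 0 + 4 = 4. Next multiple of 7 is 7 (not reached); still 0 fragment(s).
Step 2: advance 2 -> fork_pos = 4 + 2 = 6. Next multiple of 7 is 7 (not reached); still 0 fragment(s).
Step 3: advance 3 -> fork_pos = 6 + 3 = 9. Reached multiple(s) of 7: 7 -> fragment 1 completed (1 total).
Step 4: advance 7 -> fork_pos = 9 + 7 = 16. Reached multiple(s) of 7: 14 -> fragment 2 completed (2 total).
Step 5: advance 4 -> fork_pos = 16 + 4 = 20. Next multiple of 7 is 21 (not reached); still 2 fragment(s).
Step 6: advance 3 -> fork_pos = 20 + 3 = 23. Reached multiple(s) of 7: 21 -> fragment 3 completed (3 total).
Check: final fork_pos = 23; the multiples of 7 that are <= 23 are 7..21 -> 23 // 7 = 3 completed fragment(s).

Answer: 3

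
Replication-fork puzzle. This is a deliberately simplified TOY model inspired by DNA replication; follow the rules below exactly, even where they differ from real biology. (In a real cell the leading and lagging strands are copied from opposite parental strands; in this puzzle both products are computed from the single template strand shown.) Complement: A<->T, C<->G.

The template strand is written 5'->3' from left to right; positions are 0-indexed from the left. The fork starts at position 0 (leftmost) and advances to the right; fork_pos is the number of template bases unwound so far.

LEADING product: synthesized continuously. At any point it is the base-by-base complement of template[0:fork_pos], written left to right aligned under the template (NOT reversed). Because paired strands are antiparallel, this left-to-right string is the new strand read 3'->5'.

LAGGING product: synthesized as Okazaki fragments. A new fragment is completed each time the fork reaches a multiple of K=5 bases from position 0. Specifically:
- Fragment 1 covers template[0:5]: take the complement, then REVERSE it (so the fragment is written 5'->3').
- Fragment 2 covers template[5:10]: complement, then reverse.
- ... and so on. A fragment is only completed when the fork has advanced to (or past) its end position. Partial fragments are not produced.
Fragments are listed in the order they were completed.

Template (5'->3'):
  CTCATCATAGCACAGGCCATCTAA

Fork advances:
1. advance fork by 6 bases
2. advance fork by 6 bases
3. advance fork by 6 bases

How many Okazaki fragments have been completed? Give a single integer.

Answer: 3

Derivation:
Step 1: advance 6 -> fork_pos = 0 + 6 = 6. Reached multiple(s) of 5: 5 -> fragment 1 completed (1 total).
Step 2: advance 6 -> fork_pos = 6 + 6 = 12. Reached multiple(s) of 5: 10 -> fragment 2 completed (2 total).
Step 3: advance 6 -> fork_pos = 12 + 6 = 18. Reached multiple(s) of 5: 15 -> fragment 3 completed (3 total).
Check: final fork_pos = 18; the multiples of 5 that are <= 18 are 5..15 -> 18 // 5 = 3 completed fragment(s).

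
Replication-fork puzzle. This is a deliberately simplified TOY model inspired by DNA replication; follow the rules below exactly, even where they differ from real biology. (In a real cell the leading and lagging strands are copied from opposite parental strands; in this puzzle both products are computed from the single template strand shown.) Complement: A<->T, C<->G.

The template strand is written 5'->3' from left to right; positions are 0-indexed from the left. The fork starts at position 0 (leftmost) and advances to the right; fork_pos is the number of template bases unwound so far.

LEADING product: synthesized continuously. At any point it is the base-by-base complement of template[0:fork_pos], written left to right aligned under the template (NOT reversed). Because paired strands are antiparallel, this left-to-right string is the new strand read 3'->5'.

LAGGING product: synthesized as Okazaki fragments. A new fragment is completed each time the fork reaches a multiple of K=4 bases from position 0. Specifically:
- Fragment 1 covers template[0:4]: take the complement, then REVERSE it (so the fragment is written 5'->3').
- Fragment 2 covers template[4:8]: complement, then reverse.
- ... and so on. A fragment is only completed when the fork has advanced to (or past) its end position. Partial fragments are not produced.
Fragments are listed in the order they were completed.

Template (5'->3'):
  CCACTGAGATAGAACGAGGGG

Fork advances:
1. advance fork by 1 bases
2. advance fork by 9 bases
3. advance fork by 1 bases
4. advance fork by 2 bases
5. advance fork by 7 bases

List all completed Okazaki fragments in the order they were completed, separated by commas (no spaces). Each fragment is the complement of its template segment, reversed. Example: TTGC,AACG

Step 1: advance 1 -> fork_pos = 0 + 1 = 1. Next multiple of 4 is 4 (not reached); still 0 fragment(s).
Step 2: advance 9 -> fork_pos = 1 + 9 = 10. Reached multiple(s) of 4: 4, 8 -> fragments 1-2 completed (2 total).
Step 3: advance 1 -> fork_pos = 10 + 1 = 11. Next multiple of 4 is 12 (not reached); still 2 fragment(s).
Step 4: advance 2 -> fork_pos = 11 + 2 = 13. Reached multiple(s) of 4: 12 -> fragment 3 completed (3 total).
Step 5: advance 7 -> fork_pos = 13 + 7 = 20. Reached multiple(s) of 4: 16, 20 -> fragments 4-5 completed (5 total).
Final fork_pos = 20, so 5 fragment(s) are complete. Build each: template segment -> complement -> reverse.
Fragment 1: template[0:4] = CCAC -> complement GGTG -> reversed GTGG
Fragment 2: template[4:8] = TGAG -> complement ACTC -> reversed CTCA
Fragment 3: template[8:12] = ATAG -> complement TATC -> reversed CTAT
Fragment 4: template[12:16] = AACG -> complement TTGC -> reversed CGTT
Fragment 5: template[16:20] = AGGG -> complement TCCC -> reversed CCCT

Answer: GTGG,CTCA,CTAT,CGTT,CCCT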